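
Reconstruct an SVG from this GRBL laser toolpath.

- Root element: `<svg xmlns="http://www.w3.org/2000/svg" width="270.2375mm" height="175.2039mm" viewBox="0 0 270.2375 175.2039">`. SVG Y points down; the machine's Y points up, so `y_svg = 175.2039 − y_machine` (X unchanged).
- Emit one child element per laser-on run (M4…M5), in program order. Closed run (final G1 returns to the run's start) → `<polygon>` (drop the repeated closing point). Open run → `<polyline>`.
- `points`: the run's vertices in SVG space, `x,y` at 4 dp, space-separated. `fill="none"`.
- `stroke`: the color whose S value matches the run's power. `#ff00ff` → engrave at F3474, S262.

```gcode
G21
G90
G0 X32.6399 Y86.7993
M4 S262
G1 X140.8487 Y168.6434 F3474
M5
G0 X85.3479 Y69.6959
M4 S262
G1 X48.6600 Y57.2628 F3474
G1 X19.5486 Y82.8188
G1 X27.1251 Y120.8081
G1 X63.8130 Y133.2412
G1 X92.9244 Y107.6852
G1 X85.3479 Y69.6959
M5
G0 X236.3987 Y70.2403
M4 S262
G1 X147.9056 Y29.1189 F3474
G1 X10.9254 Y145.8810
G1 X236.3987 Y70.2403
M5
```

y_svg = 175.2039 − y_m. Every run uses S262, so all elements get stroke `#ff00ff` (engrave).

[1] open run; points: 32.6399,88.4046 140.8487,6.5605

[2] closed run; points: 85.3479,105.5080 48.6600,117.9411 19.5486,92.3851 27.1251,54.3958 63.8130,41.9627 92.9244,67.5187

[3] closed run; points: 236.3987,104.9636 147.9056,146.0850 10.9254,29.3229

<svg xmlns="http://www.w3.org/2000/svg" width="270.2375mm" height="175.2039mm" viewBox="0 0 270.2375 175.2039">
  <polyline points="32.6399,88.4046 140.8487,6.5605" fill="none" stroke="#ff00ff"/>
  <polygon points="85.3479,105.5080 48.6600,117.9411 19.5486,92.3851 27.1251,54.3958 63.8130,41.9627 92.9244,67.5187" fill="none" stroke="#ff00ff"/>
  <polygon points="236.3987,104.9636 147.9056,146.0850 10.9254,29.3229" fill="none" stroke="#ff00ff"/>
</svg>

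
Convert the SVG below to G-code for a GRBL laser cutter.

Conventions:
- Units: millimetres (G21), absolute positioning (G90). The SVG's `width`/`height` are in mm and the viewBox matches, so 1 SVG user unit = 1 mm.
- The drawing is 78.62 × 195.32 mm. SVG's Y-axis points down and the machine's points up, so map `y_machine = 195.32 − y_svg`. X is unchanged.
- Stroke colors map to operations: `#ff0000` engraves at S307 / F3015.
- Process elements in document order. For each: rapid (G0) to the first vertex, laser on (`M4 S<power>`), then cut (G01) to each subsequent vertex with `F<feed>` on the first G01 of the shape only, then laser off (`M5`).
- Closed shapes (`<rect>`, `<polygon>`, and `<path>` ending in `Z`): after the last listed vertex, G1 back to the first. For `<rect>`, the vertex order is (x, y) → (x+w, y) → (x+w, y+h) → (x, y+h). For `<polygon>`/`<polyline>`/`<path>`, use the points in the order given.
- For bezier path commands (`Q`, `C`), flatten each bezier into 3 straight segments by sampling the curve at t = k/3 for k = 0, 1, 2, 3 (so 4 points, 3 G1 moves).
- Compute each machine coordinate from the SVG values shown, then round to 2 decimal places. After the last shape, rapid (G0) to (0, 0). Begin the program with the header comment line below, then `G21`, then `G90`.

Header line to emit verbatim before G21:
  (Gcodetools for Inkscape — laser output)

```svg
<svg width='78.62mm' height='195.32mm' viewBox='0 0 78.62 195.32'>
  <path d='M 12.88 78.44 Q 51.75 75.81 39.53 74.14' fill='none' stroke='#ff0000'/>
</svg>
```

(Gcodetools for Inkscape — laser output)
G21
G90
G0 X12.88 Y116.88
M4 S307
G01 X33.12 Y118.53 F3015
G01 X42.00 Y119.96
G01 X39.53 Y121.18
M5
G0 X0.00 Y0.00

Since the viewBox matches the mm dimensions, user units are millimetres directly. The only transform is the Y-flip y_m = 195.32 − y_svg.

Shape 1 is a quadratic bezier drawn with `<path>`. Its stroke #ff0000 means engrave at S307, F3015. After flipping Y the toolpath is (12.88,116.88) → (33.12,118.53) → (42.00,119.96) → (39.53,121.18).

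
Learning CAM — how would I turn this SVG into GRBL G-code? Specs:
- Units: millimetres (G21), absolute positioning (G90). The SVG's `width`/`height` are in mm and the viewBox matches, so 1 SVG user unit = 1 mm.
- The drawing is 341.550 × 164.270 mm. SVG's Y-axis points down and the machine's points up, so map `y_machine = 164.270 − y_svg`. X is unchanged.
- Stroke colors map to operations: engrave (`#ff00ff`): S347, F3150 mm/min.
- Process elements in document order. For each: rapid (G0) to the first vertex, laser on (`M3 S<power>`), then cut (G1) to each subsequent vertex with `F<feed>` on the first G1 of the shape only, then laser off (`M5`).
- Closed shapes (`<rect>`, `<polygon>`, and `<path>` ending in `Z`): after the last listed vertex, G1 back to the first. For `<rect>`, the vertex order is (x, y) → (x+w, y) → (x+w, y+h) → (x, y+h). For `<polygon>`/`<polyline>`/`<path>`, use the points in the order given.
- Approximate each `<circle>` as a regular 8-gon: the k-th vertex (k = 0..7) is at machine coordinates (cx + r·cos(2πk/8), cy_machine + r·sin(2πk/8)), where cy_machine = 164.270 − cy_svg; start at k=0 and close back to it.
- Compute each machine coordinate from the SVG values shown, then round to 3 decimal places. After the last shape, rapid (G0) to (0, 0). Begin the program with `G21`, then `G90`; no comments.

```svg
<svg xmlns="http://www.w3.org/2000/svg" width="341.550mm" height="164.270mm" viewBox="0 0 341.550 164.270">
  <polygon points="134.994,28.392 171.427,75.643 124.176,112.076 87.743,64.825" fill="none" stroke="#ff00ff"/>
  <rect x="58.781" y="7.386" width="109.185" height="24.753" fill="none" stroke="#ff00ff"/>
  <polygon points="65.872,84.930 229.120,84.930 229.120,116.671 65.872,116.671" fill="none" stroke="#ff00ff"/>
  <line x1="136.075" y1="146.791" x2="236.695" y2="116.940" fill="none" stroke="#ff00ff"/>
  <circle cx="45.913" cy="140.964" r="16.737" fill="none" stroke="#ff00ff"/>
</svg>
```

G21
G90
G0 X134.994 Y135.878
M3 S347
G1 X171.427 Y88.627 F3150
G1 X124.176 Y52.194
G1 X87.743 Y99.445
G1 X134.994 Y135.878
M5
G0 X58.781 Y156.884
M3 S347
G1 X167.966 Y156.884 F3150
G1 X167.966 Y132.131
G1 X58.781 Y132.131
G1 X58.781 Y156.884
M5
G0 X65.872 Y79.340
M3 S347
G1 X229.120 Y79.340 F3150
G1 X229.120 Y47.599
G1 X65.872 Y47.599
G1 X65.872 Y79.340
M5
G0 X136.075 Y17.479
M3 S347
G1 X236.695 Y47.330 F3150
M5
G0 X62.650 Y23.306
M3 S347
G1 X57.748 Y35.141 F3150
G1 X45.913 Y40.043
G1 X34.078 Y35.141
G1 X29.176 Y23.306
G1 X34.078 Y11.471
G1 X45.913 Y6.569
G1 X57.748 Y11.471
G1 X62.650 Y23.306
M5
G0 X0.000 Y0.000

Since the viewBox matches the mm dimensions, user units are millimetres directly. The only transform is the Y-flip y_m = 164.270 − y_svg.

Shape 1 is a regular polygon drawn with `<polygon>`. Its stroke #ff00ff means engrave at S347, F3150. After flipping Y the toolpath is (134.994,135.878) → (171.427,88.627) → (124.176,52.194) → (87.743,99.445) → (134.994,135.878), returning to the start.

Shape 2 is a rectangle drawn with `<rect>`. Its stroke #ff00ff means engrave at S347, F3150. After flipping Y the toolpath is (58.781,156.884) → (167.966,156.884) → (167.966,132.131) → (58.781,132.131) → (58.781,156.884), returning to the start.

Shape 3 is a rectangle drawn with `<polygon>`. Its stroke #ff00ff means engrave at S347, F3150. After flipping Y the toolpath is (65.872,79.340) → (229.120,79.340) → (229.120,47.599) → (65.872,47.599) → (65.872,79.340), returning to the start.

Shape 4 is a line segment drawn with `<line>`. Its stroke #ff00ff means engrave at S347, F3150. After flipping Y the toolpath is (136.075,17.479) → (236.695,47.330).

Shape 5 is a circle drawn with `<circle>`. Its stroke #ff00ff means engrave at S347, F3150. After flipping Y the toolpath is (62.650,23.306) → (57.748,35.141) → (45.913,40.043) → (34.078,35.141) → (29.176,23.306) → (34.078,11.471) → (45.913,6.569) → (57.748,11.471) → (62.650,23.306), returning to the start.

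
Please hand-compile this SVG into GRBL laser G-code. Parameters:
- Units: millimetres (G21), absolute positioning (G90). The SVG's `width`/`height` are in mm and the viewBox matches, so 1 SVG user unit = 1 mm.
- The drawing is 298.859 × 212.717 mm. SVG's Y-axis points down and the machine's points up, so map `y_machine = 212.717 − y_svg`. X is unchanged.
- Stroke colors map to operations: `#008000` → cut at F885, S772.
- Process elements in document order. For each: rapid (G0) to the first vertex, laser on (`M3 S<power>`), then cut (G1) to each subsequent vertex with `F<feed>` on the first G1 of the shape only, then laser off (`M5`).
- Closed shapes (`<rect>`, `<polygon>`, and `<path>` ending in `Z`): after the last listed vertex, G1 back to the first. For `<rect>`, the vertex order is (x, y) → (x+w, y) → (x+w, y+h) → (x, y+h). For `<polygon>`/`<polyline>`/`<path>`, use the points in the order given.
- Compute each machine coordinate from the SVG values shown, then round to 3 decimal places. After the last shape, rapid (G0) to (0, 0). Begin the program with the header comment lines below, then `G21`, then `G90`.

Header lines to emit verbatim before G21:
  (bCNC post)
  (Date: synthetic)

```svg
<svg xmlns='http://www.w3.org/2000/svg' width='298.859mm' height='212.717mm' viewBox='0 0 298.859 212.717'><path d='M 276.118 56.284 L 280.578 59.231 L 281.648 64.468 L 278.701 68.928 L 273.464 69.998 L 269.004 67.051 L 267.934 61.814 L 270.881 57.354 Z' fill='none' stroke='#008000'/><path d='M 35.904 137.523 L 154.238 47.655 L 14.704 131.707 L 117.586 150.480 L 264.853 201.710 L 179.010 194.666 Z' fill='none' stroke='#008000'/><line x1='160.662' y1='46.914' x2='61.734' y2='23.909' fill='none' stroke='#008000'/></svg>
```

Since the viewBox matches the mm dimensions, user units are millimetres directly. The only transform is the Y-flip y_m = 212.717 − y_svg.

Shape 1 is a regular polygon drawn with `<path>`. Its stroke #008000 means cut at S772, F885. After flipping Y the toolpath is (276.118,156.433) → (280.578,153.486) → (281.648,148.249) → (278.701,143.789) → (273.464,142.719) → (269.004,145.666) → (267.934,150.903) → (270.881,155.363) → (276.118,156.433), returning to the start.

Shape 2 is a closed polygon drawn with `<path>`. Its stroke #008000 means cut at S772, F885. After flipping Y the toolpath is (35.904,75.194) → (154.238,165.062) → (14.704,81.010) → (117.586,62.237) → (264.853,11.007) → (179.010,18.051) → (35.904,75.194), returning to the start.

Shape 3 is a line segment drawn with `<line>`. Its stroke #008000 means cut at S772, F885. After flipping Y the toolpath is (160.662,165.803) → (61.734,188.808).

(bCNC post)
(Date: synthetic)
G21
G90
G0 X276.118 Y156.433
M3 S772
G1 X280.578 Y153.486 F885
G1 X281.648 Y148.249
G1 X278.701 Y143.789
G1 X273.464 Y142.719
G1 X269.004 Y145.666
G1 X267.934 Y150.903
G1 X270.881 Y155.363
G1 X276.118 Y156.433
M5
G0 X35.904 Y75.194
M3 S772
G1 X154.238 Y165.062 F885
G1 X14.704 Y81.010
G1 X117.586 Y62.237
G1 X264.853 Y11.007
G1 X179.010 Y18.051
G1 X35.904 Y75.194
M5
G0 X160.662 Y165.803
M3 S772
G1 X61.734 Y188.808 F885
M5
G0 X0.000 Y0.000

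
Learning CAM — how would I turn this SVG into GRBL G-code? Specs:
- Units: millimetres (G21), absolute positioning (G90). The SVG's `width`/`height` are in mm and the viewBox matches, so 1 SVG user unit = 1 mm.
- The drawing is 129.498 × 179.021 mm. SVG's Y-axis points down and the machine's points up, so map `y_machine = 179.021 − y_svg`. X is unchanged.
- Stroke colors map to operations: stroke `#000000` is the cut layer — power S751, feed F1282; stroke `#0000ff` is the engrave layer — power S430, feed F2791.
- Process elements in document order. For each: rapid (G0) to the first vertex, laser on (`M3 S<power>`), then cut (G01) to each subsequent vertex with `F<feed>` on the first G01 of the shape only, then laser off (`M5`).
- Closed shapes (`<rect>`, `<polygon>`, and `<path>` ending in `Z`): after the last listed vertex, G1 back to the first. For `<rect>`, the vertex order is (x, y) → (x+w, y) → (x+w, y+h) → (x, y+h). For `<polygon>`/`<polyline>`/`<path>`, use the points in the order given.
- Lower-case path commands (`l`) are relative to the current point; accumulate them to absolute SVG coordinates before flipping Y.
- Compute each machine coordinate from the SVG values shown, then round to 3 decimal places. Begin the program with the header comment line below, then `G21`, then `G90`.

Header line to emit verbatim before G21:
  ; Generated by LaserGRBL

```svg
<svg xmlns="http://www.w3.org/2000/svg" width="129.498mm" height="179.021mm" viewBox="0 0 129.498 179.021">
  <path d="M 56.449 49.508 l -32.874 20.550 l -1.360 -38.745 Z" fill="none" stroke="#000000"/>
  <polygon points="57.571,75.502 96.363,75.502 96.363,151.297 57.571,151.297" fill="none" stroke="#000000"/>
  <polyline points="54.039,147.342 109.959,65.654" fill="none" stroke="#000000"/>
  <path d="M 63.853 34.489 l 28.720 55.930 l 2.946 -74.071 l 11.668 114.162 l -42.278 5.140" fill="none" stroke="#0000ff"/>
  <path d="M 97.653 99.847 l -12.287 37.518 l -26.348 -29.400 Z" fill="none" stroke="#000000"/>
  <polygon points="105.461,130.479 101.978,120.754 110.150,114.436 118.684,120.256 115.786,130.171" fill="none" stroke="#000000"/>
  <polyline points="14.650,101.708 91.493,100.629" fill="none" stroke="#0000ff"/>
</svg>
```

Since the viewBox matches the mm dimensions, user units are millimetres directly. The only transform is the Y-flip y_m = 179.021 − y_svg.

Shape 1 is a regular polygon drawn with `<path>`. Its stroke #000000 means cut at S751, F1282. After flipping Y the toolpath is (56.449,129.513) → (23.575,108.963) → (22.215,147.708) → (56.449,129.513), returning to the start.

Shape 2 is a rectangle drawn with `<polygon>`. Its stroke #000000 means cut at S751, F1282. After flipping Y the toolpath is (57.571,103.519) → (96.363,103.519) → (96.363,27.724) → (57.571,27.724) → (57.571,103.519), returning to the start.

Shape 3 is a line segment drawn with `<polyline>`. Its stroke #000000 means cut at S751, F1282. After flipping Y the toolpath is (54.039,31.679) → (109.959,113.367).

Shape 4 is a open polyline drawn with `<path>`. Its stroke #0000ff means engrave at S430, F2791. After flipping Y the toolpath is (63.853,144.532) → (92.573,88.602) → (95.519,162.673) → (107.187,48.511) → (64.909,43.371).

Shape 5 is a regular polygon drawn with `<path>`. Its stroke #000000 means cut at S751, F1282. After flipping Y the toolpath is (97.653,79.174) → (85.366,41.656) → (59.018,71.056) → (97.653,79.174), returning to the start.

Shape 6 is a regular polygon drawn with `<polygon>`. Its stroke #000000 means cut at S751, F1282. After flipping Y the toolpath is (105.461,48.542) → (101.978,58.267) → (110.150,64.585) → (118.684,58.765) → (115.786,48.850) → (105.461,48.542), returning to the start.

Shape 7 is a line segment drawn with `<polyline>`. Its stroke #0000ff means engrave at S430, F2791. After flipping Y the toolpath is (14.650,77.313) → (91.493,78.392).

; Generated by LaserGRBL
G21
G90
G0 X56.449 Y129.513
M3 S751
G01 X23.575 Y108.963 F1282
G01 X22.215 Y147.708
G01 X56.449 Y129.513
M5
G0 X57.571 Y103.519
M3 S751
G01 X96.363 Y103.519 F1282
G01 X96.363 Y27.724
G01 X57.571 Y27.724
G01 X57.571 Y103.519
M5
G0 X54.039 Y31.679
M3 S751
G01 X109.959 Y113.367 F1282
M5
G0 X63.853 Y144.532
M3 S430
G01 X92.573 Y88.602 F2791
G01 X95.519 Y162.673
G01 X107.187 Y48.511
G01 X64.909 Y43.371
M5
G0 X97.653 Y79.174
M3 S751
G01 X85.366 Y41.656 F1282
G01 X59.018 Y71.056
G01 X97.653 Y79.174
M5
G0 X105.461 Y48.542
M3 S751
G01 X101.978 Y58.267 F1282
G01 X110.150 Y64.585
G01 X118.684 Y58.765
G01 X115.786 Y48.850
G01 X105.461 Y48.542
M5
G0 X14.650 Y77.313
M3 S430
G01 X91.493 Y78.392 F2791
M5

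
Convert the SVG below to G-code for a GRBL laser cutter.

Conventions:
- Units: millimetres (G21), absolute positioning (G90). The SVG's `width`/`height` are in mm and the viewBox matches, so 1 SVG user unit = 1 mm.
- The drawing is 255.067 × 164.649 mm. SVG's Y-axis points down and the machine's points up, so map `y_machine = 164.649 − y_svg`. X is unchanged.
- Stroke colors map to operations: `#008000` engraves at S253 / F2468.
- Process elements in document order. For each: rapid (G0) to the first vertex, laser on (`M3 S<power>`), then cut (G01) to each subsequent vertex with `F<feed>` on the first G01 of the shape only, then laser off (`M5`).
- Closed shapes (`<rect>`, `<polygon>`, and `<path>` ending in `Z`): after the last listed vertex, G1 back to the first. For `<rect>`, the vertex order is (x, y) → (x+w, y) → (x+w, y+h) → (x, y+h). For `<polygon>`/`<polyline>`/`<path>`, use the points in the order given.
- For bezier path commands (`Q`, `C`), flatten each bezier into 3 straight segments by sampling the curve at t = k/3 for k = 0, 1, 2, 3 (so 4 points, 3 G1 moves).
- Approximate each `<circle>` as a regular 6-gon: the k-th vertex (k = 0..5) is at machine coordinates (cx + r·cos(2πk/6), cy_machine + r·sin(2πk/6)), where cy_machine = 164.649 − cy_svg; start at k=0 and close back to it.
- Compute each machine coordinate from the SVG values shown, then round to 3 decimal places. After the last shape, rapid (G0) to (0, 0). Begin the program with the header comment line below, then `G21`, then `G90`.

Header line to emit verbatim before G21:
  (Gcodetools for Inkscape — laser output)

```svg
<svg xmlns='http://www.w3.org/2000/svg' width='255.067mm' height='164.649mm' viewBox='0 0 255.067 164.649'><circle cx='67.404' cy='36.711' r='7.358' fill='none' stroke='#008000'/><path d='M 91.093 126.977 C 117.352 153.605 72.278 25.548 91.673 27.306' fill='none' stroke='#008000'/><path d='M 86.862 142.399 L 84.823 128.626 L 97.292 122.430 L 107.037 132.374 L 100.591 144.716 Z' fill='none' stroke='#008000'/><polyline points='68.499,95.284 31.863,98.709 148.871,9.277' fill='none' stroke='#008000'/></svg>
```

1 u = 1 mm; y_m = 164.649 − y.

[1] `<circle>` circle, #008000→engrave S253 F2468: (74.762,127.938) → (71.083,134.310) → (63.725,134.310) → (60.046,127.938) → (63.725,121.566) → (71.083,121.566) → (74.762,127.938) (closed)

[2] `<path>` cubic bezier, #008000→engrave S253 F2468: (91.093,37.672) → (98.604,52.069) → (88.738,106.366) → (91.673,137.343)

[3] `<path>` regular polygon, #008000→engrave S253 F2468: (86.862,22.250) → (84.823,36.023) → (97.292,42.219) → (107.037,32.275) → (100.591,19.933) → (86.862,22.250) (closed)

[4] `<polyline>` open polyline, #008000→engrave S253 F2468: (68.499,69.365) → (31.863,65.940) → (148.871,155.372)

(Gcodetools for Inkscape — laser output)
G21
G90
G0 X74.762 Y127.938
M3 S253
G01 X71.083 Y134.310 F2468
G01 X63.725 Y134.310
G01 X60.046 Y127.938
G01 X63.725 Y121.566
G01 X71.083 Y121.566
G01 X74.762 Y127.938
M5
G0 X91.093 Y37.672
M3 S253
G01 X98.604 Y52.069 F2468
G01 X88.738 Y106.366
G01 X91.673 Y137.343
M5
G0 X86.862 Y22.250
M3 S253
G01 X84.823 Y36.023 F2468
G01 X97.292 Y42.219
G01 X107.037 Y32.275
G01 X100.591 Y19.933
G01 X86.862 Y22.250
M5
G0 X68.499 Y69.365
M3 S253
G01 X31.863 Y65.940 F2468
G01 X148.871 Y155.372
M5
G0 X0.000 Y0.000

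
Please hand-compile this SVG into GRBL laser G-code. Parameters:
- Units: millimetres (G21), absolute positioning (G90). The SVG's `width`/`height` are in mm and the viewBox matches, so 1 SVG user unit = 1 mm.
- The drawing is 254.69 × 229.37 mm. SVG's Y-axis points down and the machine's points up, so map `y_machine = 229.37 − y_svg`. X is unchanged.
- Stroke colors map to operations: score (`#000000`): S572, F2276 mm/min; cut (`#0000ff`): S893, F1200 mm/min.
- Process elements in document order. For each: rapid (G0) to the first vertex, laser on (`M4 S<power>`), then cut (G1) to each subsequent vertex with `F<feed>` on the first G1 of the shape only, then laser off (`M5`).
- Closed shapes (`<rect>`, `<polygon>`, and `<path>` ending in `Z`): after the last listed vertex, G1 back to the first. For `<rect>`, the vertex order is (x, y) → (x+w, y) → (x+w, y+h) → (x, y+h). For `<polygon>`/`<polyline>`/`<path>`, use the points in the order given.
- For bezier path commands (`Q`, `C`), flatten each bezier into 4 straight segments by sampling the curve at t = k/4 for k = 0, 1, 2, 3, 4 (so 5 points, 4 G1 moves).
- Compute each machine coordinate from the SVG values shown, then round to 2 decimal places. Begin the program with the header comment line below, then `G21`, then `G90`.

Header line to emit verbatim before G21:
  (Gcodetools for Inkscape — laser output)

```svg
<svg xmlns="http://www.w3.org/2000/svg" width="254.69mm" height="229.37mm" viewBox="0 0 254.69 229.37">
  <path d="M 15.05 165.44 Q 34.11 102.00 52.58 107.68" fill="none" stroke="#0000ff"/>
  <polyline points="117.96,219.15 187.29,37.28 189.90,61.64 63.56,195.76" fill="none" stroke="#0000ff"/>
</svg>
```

viewBox `0 0 254.69 229.37` with mm width/height → 1 unit = 1 mm. Flip: y_m = 229.37 − y_svg.

**Shape 1** — `<path>` quadratic bezier, stroke `#0000ff` → cut (S893, F1200). Control points (SVG): P0=(15.05,165.44), P1=(34.11,102.00), P2=(52.58,107.68); sampled at t=k/4. Machine vertices: (15.05,63.93) → (24.54,91.33) → (33.96,110.09) → (43.31,120.21) → (52.58,121.69). Open path.

**Shape 2** — `<polyline>` open polyline, stroke `#0000ff` → cut (S893, F1200). Machine vertices: (117.96,10.22) → (187.29,192.09) → (189.90,167.73) → (63.56,33.61). Open path.

(Gcodetools for Inkscape — laser output)
G21
G90
G0 X15.05 Y63.93
M4 S893
G1 X24.54 Y91.33 F1200
G1 X33.96 Y110.09
G1 X43.31 Y120.21
G1 X52.58 Y121.69
M5
G0 X117.96 Y10.22
M4 S893
G1 X187.29 Y192.09 F1200
G1 X189.90 Y167.73
G1 X63.56 Y33.61
M5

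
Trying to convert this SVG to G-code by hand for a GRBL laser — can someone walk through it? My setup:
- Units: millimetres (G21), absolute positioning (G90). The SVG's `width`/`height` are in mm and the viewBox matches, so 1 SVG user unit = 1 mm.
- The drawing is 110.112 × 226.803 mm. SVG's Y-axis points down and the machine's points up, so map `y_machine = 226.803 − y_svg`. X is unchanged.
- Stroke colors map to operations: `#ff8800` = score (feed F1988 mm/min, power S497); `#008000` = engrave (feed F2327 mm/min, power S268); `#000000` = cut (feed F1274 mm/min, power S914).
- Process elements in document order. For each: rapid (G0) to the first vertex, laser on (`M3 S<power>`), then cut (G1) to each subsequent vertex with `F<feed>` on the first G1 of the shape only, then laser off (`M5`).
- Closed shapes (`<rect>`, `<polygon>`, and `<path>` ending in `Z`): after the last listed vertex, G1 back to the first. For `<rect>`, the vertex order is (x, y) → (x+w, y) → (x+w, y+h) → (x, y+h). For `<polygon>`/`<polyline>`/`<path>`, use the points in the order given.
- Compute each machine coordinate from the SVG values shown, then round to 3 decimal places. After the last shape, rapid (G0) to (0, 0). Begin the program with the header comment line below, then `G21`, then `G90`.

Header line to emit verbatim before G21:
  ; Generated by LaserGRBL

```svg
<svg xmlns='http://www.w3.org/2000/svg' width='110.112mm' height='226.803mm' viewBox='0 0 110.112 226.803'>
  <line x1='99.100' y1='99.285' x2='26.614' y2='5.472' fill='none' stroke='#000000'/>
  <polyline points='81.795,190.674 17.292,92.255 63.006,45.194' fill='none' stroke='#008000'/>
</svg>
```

; Generated by LaserGRBL
G21
G90
G0 X99.100 Y127.518
M3 S914
G1 X26.614 Y221.331 F1274
M5
G0 X81.795 Y36.129
M3 S268
G1 X17.292 Y134.548 F2327
G1 X63.006 Y181.609
M5
G0 X0.000 Y0.000

Since the viewBox matches the mm dimensions, user units are millimetres directly. The only transform is the Y-flip y_m = 226.803 − y_svg.

Shape 1 is a line segment drawn with `<line>`. Its stroke #000000 means cut at S914, F1274. After flipping Y the toolpath is (99.100,127.518) → (26.614,221.331).

Shape 2 is a open polyline drawn with `<polyline>`. Its stroke #008000 means engrave at S268, F2327. After flipping Y the toolpath is (81.795,36.129) → (17.292,134.548) → (63.006,181.609).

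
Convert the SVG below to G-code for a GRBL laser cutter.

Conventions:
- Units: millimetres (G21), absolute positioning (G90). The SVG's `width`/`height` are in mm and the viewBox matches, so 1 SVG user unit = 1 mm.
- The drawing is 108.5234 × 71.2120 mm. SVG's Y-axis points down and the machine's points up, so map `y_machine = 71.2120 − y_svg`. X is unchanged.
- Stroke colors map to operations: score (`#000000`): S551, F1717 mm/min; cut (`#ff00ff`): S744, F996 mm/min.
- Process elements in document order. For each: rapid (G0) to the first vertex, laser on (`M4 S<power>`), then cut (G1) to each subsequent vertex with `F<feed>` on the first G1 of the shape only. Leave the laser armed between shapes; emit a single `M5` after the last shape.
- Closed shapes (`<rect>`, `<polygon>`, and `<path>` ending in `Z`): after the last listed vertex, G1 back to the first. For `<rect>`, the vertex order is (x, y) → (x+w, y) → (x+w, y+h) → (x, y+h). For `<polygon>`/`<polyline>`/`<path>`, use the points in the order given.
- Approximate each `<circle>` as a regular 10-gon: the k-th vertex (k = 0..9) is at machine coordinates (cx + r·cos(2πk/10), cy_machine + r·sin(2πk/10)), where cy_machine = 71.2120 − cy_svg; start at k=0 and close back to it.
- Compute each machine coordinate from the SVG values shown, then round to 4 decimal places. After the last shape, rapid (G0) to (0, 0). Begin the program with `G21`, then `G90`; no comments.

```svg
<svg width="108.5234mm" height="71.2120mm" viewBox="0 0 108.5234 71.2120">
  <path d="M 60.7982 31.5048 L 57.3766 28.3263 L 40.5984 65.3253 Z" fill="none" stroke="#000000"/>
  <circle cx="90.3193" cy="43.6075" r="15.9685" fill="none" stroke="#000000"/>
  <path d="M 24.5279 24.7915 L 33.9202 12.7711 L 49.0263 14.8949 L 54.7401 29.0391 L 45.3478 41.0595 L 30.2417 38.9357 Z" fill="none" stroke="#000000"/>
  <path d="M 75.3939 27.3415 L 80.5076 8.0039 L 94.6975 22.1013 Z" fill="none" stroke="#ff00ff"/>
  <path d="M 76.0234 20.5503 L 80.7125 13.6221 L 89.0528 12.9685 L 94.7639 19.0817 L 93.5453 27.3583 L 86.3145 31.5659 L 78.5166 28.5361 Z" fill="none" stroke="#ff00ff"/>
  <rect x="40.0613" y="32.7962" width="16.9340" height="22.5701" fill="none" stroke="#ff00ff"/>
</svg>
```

1 u = 1 mm; y_m = 71.2120 − y.

[1] `<path>` closed polygon, #000000→score S551 F1717: (60.7982,39.7072) → (57.3766,42.8857) → (40.5984,5.8867) → (60.7982,39.7072) (closed)

[2] `<circle>` circle, #000000→score S551 F1717: (106.2878,27.6045) → (103.2381,36.9905) → (95.2538,42.7914) → (85.3848,42.7914) → (77.4005,36.9905) → (74.3508,27.6045) → (77.4005,18.2185) → (85.3848,12.4176) → (95.2538,12.4176) → (103.2381,18.2185) → (106.2878,27.6045) (closed)

[3] `<path>` regular polygon, #000000→score S551 F1717: (24.5279,46.4205) → (33.9202,58.4409) → (49.0263,56.3171) → (54.7401,42.1729) → (45.3478,30.1525) → (30.2417,32.2763) → (24.5279,46.4205) (closed)

[4] `<path>` regular polygon, #ff00ff→cut S744 F996: (75.3939,43.8705) → (80.5076,63.2081) → (94.6975,49.1107) → (75.3939,43.8705) (closed)

[5] `<path>` regular polygon, #ff00ff→cut S744 F996: (76.0234,50.6617) → (80.7125,57.5899) → (89.0528,58.2435) → (94.7639,52.1303) → (93.5453,43.8537) → (86.3145,39.6461) → (78.5166,42.6759) → (76.0234,50.6617) (closed)

[6] `<rect>` rectangle, #ff00ff→cut S744 F996: (40.0613,38.4158) → (56.9953,38.4158) → (56.9953,15.8457) → (40.0613,15.8457) → (40.0613,38.4158) (closed)

G21
G90
G0 X60.7982 Y39.7072
M4 S551
G1 X57.3766 Y42.8857 F1717
G1 X40.5984 Y5.8867
G1 X60.7982 Y39.7072
G0 X106.2878 Y27.6045
M4 S551
G1 X103.2381 Y36.9905 F1717
G1 X95.2538 Y42.7914
G1 X85.3848 Y42.7914
G1 X77.4005 Y36.9905
G1 X74.3508 Y27.6045
G1 X77.4005 Y18.2185
G1 X85.3848 Y12.4176
G1 X95.2538 Y12.4176
G1 X103.2381 Y18.2185
G1 X106.2878 Y27.6045
G0 X24.5279 Y46.4205
M4 S551
G1 X33.9202 Y58.4409 F1717
G1 X49.0263 Y56.3171
G1 X54.7401 Y42.1729
G1 X45.3478 Y30.1525
G1 X30.2417 Y32.2763
G1 X24.5279 Y46.4205
G0 X75.3939 Y43.8705
M4 S744
G1 X80.5076 Y63.2081 F996
G1 X94.6975 Y49.1107
G1 X75.3939 Y43.8705
G0 X76.0234 Y50.6617
M4 S744
G1 X80.7125 Y57.5899 F996
G1 X89.0528 Y58.2435
G1 X94.7639 Y52.1303
G1 X93.5453 Y43.8537
G1 X86.3145 Y39.6461
G1 X78.5166 Y42.6759
G1 X76.0234 Y50.6617
G0 X40.0613 Y38.4158
M4 S744
G1 X56.9953 Y38.4158 F996
G1 X56.9953 Y15.8457
G1 X40.0613 Y15.8457
G1 X40.0613 Y38.4158
M5
G0 X0.0000 Y0.0000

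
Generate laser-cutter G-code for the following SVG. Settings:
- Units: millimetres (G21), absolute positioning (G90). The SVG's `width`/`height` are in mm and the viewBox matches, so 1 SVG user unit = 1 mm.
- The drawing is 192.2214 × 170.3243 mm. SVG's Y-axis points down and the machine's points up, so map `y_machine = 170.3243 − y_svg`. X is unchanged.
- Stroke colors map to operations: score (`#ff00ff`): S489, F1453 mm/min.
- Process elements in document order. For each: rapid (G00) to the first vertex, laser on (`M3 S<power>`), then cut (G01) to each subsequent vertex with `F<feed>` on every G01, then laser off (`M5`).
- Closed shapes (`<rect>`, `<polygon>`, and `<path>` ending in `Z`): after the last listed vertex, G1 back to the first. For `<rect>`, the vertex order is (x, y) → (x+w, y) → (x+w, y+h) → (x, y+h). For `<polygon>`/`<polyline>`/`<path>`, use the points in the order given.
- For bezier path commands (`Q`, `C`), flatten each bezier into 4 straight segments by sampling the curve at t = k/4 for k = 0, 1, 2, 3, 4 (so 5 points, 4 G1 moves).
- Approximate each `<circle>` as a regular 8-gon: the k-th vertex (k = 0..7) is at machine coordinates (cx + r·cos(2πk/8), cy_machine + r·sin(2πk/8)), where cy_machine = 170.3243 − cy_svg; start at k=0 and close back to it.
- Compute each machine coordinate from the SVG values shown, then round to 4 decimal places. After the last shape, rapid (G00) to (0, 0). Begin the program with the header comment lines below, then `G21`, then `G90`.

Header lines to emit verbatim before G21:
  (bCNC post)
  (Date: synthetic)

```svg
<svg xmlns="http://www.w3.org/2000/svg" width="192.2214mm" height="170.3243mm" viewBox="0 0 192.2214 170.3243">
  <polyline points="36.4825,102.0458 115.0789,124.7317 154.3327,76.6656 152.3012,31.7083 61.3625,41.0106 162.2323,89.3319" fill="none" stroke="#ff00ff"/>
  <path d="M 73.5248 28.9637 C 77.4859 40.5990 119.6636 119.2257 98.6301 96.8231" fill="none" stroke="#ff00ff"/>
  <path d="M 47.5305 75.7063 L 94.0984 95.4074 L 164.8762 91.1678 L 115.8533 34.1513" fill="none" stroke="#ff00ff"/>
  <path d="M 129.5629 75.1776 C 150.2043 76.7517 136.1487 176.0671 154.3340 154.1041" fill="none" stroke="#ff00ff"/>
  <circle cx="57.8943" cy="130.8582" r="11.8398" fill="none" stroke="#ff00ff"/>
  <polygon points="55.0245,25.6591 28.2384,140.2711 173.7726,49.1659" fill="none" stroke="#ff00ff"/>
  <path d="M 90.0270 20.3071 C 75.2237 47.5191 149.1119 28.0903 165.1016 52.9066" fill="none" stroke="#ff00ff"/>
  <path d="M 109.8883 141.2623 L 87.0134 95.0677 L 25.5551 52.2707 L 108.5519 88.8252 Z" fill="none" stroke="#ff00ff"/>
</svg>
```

(bCNC post)
(Date: synthetic)
G21
G90
G00 X36.4825 Y68.2785
M3 S489
G01 X115.0789 Y45.5926 F1453
G01 X154.3327 Y93.6587 F1453
G01 X152.3012 Y138.6160 F1453
G01 X61.3625 Y129.3137 F1453
G01 X162.2323 Y80.9924 F1453
M5
G00 X73.5248 Y141.3606
M3 S489
G01 X82.0764 Y122.6986 F1453
G01 X95.4504 Y94.6667 F1453
G01 X104.1379 Y73.0169 F1453
G01 X98.6301 Y73.5012 F1453
M5
G00 X47.5305 Y94.6180
M3 S489
G01 X94.0984 Y74.9169 F1453
G01 X164.8762 Y79.1565 F1453
G01 X115.8533 Y136.1730 F1453
M5
G00 X129.5629 Y95.1467
M3 S489
G01 X139.5842 Y79.0618 F1453
G01 X142.8695 Y46.8570 F1453
G01 X145.6943 Y19.0655 F1453
G01 X154.3340 Y16.2202 F1453
M5
G00 X69.7341 Y39.4661
M3 S489
G01 X66.2663 Y47.8381 F1453
G01 X57.8943 Y51.3059 F1453
G01 X49.5223 Y47.8381 F1453
G01 X46.0545 Y39.4661 F1453
G01 X49.5223 Y31.0941 F1453
G01 X57.8943 Y27.6263 F1453
G01 X66.2663 Y31.0941 F1453
G01 X69.7341 Y39.4661 F1453
M5
G00 X55.0245 Y144.6652
M3 S489
G01 X28.2384 Y30.0532 F1453
G01 X173.7726 Y121.1584 F1453
G01 X55.0245 Y144.6652 F1453
M5
G00 X90.0270 Y150.0172
M3 S489
G01 X93.2637 Y136.9333 F1453
G01 X116.0169 Y132.8191 F1453
G01 X144.5438 Y129.1541 F1453
G01 X165.1016 Y117.4177 F1453
M5
G00 X109.8883 Y29.0620
M3 S489
G01 X87.0134 Y75.2566 F1453
G01 X25.5551 Y118.0536 F1453
G01 X108.5519 Y81.4991 F1453
G01 X109.8883 Y29.0620 F1453
M5
G00 X0.0000 Y0.0000

Since the viewBox matches the mm dimensions, user units are millimetres directly. The only transform is the Y-flip y_m = 170.3243 − y_svg.

Shape 1 is a open polyline drawn with `<polyline>`. Its stroke #ff00ff means score at S489, F1453. After flipping Y the toolpath is (36.4825,68.2785) → (115.0789,45.5926) → (154.3327,93.6587) → (152.3012,138.6160) → (61.3625,129.3137) → (162.2323,80.9924).

Shape 2 is a cubic bezier drawn with `<path>`. Its stroke #ff00ff means score at S489, F1453. After flipping Y the toolpath is (73.5248,141.3606) → (82.0764,122.6986) → (95.4504,94.6667) → (104.1379,73.0169) → (98.6301,73.5012).

Shape 3 is a open polyline drawn with `<path>`. Its stroke #ff00ff means score at S489, F1453. After flipping Y the toolpath is (47.5305,94.6180) → (94.0984,74.9169) → (164.8762,79.1565) → (115.8533,136.1730).

Shape 4 is a cubic bezier drawn with `<path>`. Its stroke #ff00ff means score at S489, F1453. After flipping Y the toolpath is (129.5629,95.1467) → (139.5842,79.0618) → (142.8695,46.8570) → (145.6943,19.0655) → (154.3340,16.2202).

Shape 5 is a circle drawn with `<circle>`. Its stroke #ff00ff means score at S489, F1453. After flipping Y the toolpath is (69.7341,39.4661) → (66.2663,47.8381) → (57.8943,51.3059) → (49.5223,47.8381) → (46.0545,39.4661) → (49.5223,31.0941) → (57.8943,27.6263) → (66.2663,31.0941) → (69.7341,39.4661), returning to the start.

Shape 6 is a closed polygon drawn with `<polygon>`. Its stroke #ff00ff means score at S489, F1453. After flipping Y the toolpath is (55.0245,144.6652) → (28.2384,30.0532) → (173.7726,121.1584) → (55.0245,144.6652), returning to the start.

Shape 7 is a cubic bezier drawn with `<path>`. Its stroke #ff00ff means score at S489, F1453. After flipping Y the toolpath is (90.0270,150.0172) → (93.2637,136.9333) → (116.0169,132.8191) → (144.5438,129.1541) → (165.1016,117.4177).

Shape 8 is a closed polygon drawn with `<path>`. Its stroke #ff00ff means score at S489, F1453. After flipping Y the toolpath is (109.8883,29.0620) → (87.0134,75.2566) → (25.5551,118.0536) → (108.5519,81.4991) → (109.8883,29.0620), returning to the start.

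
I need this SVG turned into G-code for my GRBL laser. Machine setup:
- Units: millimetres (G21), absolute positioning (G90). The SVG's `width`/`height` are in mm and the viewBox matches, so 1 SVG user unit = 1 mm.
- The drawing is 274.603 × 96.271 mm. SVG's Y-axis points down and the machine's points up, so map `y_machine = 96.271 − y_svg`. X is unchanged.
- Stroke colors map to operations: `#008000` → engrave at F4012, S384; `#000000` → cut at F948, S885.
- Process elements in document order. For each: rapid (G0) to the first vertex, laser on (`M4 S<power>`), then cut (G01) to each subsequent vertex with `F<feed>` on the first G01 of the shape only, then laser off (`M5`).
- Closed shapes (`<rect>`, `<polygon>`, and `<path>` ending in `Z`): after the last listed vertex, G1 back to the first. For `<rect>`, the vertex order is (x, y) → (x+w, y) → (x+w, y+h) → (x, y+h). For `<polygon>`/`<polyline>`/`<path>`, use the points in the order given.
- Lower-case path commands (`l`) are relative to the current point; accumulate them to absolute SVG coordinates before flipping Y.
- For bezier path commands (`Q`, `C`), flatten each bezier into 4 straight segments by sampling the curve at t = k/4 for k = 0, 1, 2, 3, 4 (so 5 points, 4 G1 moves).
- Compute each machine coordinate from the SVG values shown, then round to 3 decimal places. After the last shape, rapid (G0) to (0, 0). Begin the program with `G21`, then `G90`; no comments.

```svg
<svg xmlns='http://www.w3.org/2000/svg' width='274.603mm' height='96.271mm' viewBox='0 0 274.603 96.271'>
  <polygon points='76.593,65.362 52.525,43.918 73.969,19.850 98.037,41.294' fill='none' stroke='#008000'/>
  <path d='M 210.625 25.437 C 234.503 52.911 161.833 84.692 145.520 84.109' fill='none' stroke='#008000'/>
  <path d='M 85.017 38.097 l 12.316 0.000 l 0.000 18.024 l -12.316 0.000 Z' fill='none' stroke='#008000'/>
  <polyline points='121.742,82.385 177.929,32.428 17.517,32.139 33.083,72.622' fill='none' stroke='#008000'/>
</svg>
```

Since the viewBox matches the mm dimensions, user units are millimetres directly. The only transform is the Y-flip y_m = 96.271 − y_svg.

Shape 1 is a regular polygon drawn with `<polygon>`. Its stroke #008000 means engrave at S384, F4012. After flipping Y the toolpath is (76.593,30.909) → (52.525,52.353) → (73.969,76.421) → (98.037,54.977) → (76.593,30.909), returning to the start.

Shape 2 is a cubic bezier drawn with `<path>`. Its stroke #008000 means engrave at S384, F4012. After flipping Y the toolpath is (210.625,70.834) → (212.820,49.994) → (193.144,30.977) → (165.933,17.220) → (145.520,12.162).

Shape 3 is a rectangle drawn with `<path>`. Its stroke #008000 means engrave at S384, F4012. After flipping Y the toolpath is (85.017,58.174) → (97.333,58.174) → (97.333,40.150) → (85.017,40.150) → (85.017,58.174), returning to the start.

Shape 4 is a open polyline drawn with `<polyline>`. Its stroke #008000 means engrave at S384, F4012. After flipping Y the toolpath is (121.742,13.886) → (177.929,63.843) → (17.517,64.132) → (33.083,23.649).

G21
G90
G0 X76.593 Y30.909
M4 S384
G01 X52.525 Y52.353 F4012
G01 X73.969 Y76.421
G01 X98.037 Y54.977
G01 X76.593 Y30.909
M5
G0 X210.625 Y70.834
M4 S384
G01 X212.820 Y49.994 F4012
G01 X193.144 Y30.977
G01 X165.933 Y17.220
G01 X145.520 Y12.162
M5
G0 X85.017 Y58.174
M4 S384
G01 X97.333 Y58.174 F4012
G01 X97.333 Y40.150
G01 X85.017 Y40.150
G01 X85.017 Y58.174
M5
G0 X121.742 Y13.886
M4 S384
G01 X177.929 Y63.843 F4012
G01 X17.517 Y64.132
G01 X33.083 Y23.649
M5
G0 X0.000 Y0.000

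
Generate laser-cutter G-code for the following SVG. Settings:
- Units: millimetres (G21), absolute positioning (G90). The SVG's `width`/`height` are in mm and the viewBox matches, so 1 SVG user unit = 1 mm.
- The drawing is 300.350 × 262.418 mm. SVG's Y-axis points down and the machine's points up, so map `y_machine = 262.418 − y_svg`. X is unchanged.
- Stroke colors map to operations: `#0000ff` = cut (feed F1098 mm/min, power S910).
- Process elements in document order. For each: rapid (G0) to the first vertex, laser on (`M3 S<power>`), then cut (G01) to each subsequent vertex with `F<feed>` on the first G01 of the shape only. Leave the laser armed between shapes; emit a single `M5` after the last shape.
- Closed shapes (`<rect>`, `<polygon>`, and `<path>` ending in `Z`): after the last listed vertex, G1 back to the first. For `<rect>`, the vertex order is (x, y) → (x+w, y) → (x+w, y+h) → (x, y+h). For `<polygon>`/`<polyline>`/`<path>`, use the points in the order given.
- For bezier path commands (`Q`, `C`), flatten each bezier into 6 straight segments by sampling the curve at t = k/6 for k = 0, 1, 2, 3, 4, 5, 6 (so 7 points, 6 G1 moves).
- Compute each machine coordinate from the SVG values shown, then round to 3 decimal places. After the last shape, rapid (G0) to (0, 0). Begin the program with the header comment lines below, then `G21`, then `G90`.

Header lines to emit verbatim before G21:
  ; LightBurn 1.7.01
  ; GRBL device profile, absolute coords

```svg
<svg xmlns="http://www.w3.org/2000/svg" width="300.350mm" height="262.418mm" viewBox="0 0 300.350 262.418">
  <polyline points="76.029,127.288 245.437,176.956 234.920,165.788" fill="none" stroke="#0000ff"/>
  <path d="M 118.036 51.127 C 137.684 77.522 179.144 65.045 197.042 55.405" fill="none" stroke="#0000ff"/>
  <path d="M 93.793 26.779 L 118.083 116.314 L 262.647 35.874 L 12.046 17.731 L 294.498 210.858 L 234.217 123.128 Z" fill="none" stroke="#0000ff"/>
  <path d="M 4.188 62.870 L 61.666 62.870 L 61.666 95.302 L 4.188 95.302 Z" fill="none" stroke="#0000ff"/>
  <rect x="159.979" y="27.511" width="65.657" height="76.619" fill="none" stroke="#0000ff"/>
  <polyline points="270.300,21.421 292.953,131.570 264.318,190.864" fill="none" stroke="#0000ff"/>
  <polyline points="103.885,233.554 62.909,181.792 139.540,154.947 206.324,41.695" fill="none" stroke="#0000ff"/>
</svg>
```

viewBox `0 0 300.350 262.418` with mm width/height → 1 unit = 1 mm. Flip: y_m = 262.418 − y_svg.

**Shape 1** — `<polyline>` open polyline, stroke `#0000ff` → cut (S910, F1098). Machine vertices: (76.029,135.130) → (245.437,85.462) → (234.920,96.630). Open path.

**Shape 2** — `<path>` cubic bezier, stroke `#0000ff` → cut (S910, F1098). Control points (SVG): P0=(118.036,51.127), P1=(137.684,77.522), P2=(179.144,65.045), P3=(197.042,55.405); sampled at t=k/6. Machine vertices: (118.036,211.291) → (129.468,201.140) → (143.274,196.309) → (158.195,195.639) → (172.971,197.972) → (186.340,202.150) → (197.042,207.013). Open path.

**Shape 3** — `<path>` closed polygon, stroke `#0000ff` → cut (S910, F1098). Machine vertices: (93.793,235.639) → (118.083,146.104) → (262.647,226.544) → (12.046,244.687) → (294.498,51.560) → (234.217,139.290) → (93.793,235.639). Closed: final G1 returns to the first vertex.

**Shape 4** — `<path>` rectangle, stroke `#0000ff` → cut (S910, F1098). Machine vertices: (4.188,199.548) → (61.666,199.548) → (61.666,167.116) → (4.188,167.116) → (4.188,199.548). Closed: final G1 returns to the first vertex.

**Shape 5** — `<rect>` rectangle, stroke `#0000ff` → cut (S910, F1098). Machine vertices: (159.979,234.907) → (225.636,234.907) → (225.636,158.288) → (159.979,158.288) → (159.979,234.907). Closed: final G1 returns to the first vertex.

**Shape 6** — `<polyline>` open polyline, stroke `#0000ff` → cut (S910, F1098). Machine vertices: (270.300,240.997) → (292.953,130.848) → (264.318,71.554). Open path.

**Shape 7** — `<polyline>` open polyline, stroke `#0000ff` → cut (S910, F1098). Machine vertices: (103.885,28.864) → (62.909,80.626) → (139.540,107.471) → (206.324,220.723). Open path.

; LightBurn 1.7.01
; GRBL device profile, absolute coords
G21
G90
G0 X76.029 Y135.130
M3 S910
G01 X245.437 Y85.462 F1098
G01 X234.920 Y96.630
G0 X118.036 Y211.291
M3 S910
G01 X129.468 Y201.140 F1098
G01 X143.274 Y196.309
G01 X158.195 Y195.639
G01 X172.971 Y197.972
G01 X186.340 Y202.150
G01 X197.042 Y207.013
G0 X93.793 Y235.639
M3 S910
G01 X118.083 Y146.104 F1098
G01 X262.647 Y226.544
G01 X12.046 Y244.687
G01 X294.498 Y51.560
G01 X234.217 Y139.290
G01 X93.793 Y235.639
G0 X4.188 Y199.548
M3 S910
G01 X61.666 Y199.548 F1098
G01 X61.666 Y167.116
G01 X4.188 Y167.116
G01 X4.188 Y199.548
G0 X159.979 Y234.907
M3 S910
G01 X225.636 Y234.907 F1098
G01 X225.636 Y158.288
G01 X159.979 Y158.288
G01 X159.979 Y234.907
G0 X270.300 Y240.997
M3 S910
G01 X292.953 Y130.848 F1098
G01 X264.318 Y71.554
G0 X103.885 Y28.864
M3 S910
G01 X62.909 Y80.626 F1098
G01 X139.540 Y107.471
G01 X206.324 Y220.723
M5
G0 X0.000 Y0.000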